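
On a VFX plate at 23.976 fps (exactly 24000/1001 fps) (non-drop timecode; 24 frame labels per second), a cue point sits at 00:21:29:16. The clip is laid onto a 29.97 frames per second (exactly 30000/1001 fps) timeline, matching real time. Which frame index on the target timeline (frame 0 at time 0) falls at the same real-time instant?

frame 38690

Source frame index: (0×3600 + 21×60 + 29) × 24 + 16 = 30952.
Real time: 30952 / (24000/1001) = 3872869/3000 s.
Target frame: (3872869/3000) × (30000/1001) = 38690.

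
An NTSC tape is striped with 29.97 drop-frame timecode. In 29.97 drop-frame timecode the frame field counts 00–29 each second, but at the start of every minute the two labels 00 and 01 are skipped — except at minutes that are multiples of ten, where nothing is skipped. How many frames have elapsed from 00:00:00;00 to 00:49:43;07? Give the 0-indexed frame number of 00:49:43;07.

89407

Complete 10-minute blocks: 4, each 17982 frames → 71928.
Remaining 9 whole minutes in the current block: 1800 + 8 × 1798 = 16184 frames.
Within the current minute: 43 × 30 + 7 − 2 = 1295 (labels ;00/;01 skipped at this minute). Total = 71928 + 16184 + 1295 = 89407.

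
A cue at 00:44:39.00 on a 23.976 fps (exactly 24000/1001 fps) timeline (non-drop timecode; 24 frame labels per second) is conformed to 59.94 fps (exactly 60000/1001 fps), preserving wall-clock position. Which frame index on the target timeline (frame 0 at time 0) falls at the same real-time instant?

Source frame index: (0×3600 + 44×60 + 39) × 24 + 0 = 64296.
Real time: 64296 / (24000/1001) = 2681679/1000 s.
Target frame: (2681679/1000) × (60000/1001) = 160740.

frame 160740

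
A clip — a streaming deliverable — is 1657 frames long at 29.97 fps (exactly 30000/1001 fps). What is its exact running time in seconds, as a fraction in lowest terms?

Running time = 1657 ÷ (30000/1001) = 1657 × 1001/30000 = 1658657/30000 s.

1658657/30000 seconds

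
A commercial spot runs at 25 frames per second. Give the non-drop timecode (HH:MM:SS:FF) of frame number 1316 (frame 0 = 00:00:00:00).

00:00:52:16

1316 ÷ 25 = 52 full seconds, remainder 16 frames.
52 s = 0 h 0 min 52 s.
Timecode: 00:00:52:16.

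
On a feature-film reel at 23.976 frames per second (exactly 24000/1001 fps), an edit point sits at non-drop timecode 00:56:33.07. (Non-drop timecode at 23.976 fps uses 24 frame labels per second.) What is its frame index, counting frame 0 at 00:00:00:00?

Total seconds to the label: (0 × 3600 + 56 × 60 + 33) = 3393.
Frame index = 3393 × 24 + 7 = 81439.

frame 81439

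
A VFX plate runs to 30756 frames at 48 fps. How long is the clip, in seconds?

Running time = 30756 / (48) = 640.75 s.

640.75 seconds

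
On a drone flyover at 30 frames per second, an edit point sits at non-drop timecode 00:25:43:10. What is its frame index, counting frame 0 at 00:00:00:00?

Total seconds to the label: (0 × 3600 + 25 × 60 + 43) = 1543.
Frame index = 1543 × 30 + 10 = 46300.

frame 46300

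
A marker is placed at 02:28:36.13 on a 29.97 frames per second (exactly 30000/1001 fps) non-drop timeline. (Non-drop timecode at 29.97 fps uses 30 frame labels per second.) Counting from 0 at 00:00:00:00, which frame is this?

Total seconds to the label: (2 × 3600 + 28 × 60 + 36) = 8916.
Frame index = 8916 × 30 + 13 = 267493.

frame 267493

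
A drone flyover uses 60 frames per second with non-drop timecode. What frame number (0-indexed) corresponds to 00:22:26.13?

Total seconds to the label: (0 × 3600 + 22 × 60 + 26) = 1346.
Frame index = 1346 × 60 + 13 = 80773.

frame 80773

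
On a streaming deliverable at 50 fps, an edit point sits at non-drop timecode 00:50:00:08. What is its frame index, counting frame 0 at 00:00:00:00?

150008

Total seconds to the label: (0 × 3600 + 50 × 60 + 0) = 3000.
Frame index = 3000 × 50 + 8 = 150008.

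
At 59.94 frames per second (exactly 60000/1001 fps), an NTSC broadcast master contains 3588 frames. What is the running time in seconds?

59.8598 seconds

Running time = 3588 / (60000/1001) = 59.8598 s.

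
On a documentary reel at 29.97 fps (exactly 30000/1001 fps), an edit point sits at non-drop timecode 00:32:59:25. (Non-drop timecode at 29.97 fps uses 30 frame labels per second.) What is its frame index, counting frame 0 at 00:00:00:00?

Total seconds to the label: (0 × 3600 + 32 × 60 + 59) = 1979.
Frame index = 1979 × 30 + 25 = 59395.

59395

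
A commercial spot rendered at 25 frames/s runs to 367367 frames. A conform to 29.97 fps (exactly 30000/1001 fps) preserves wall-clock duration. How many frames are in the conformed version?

Target frames = source frames × (target rate / source rate) = 367367 × (30000/1001)/(25) = 367367 × 1200/1001 = 440400.

440400 frames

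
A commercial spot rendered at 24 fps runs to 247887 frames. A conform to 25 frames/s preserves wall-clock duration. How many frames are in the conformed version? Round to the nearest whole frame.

Frames at target rate = 247887 × (25) / (24) = 2065725/8 ≈ 258215.625.
Nearest whole frame: 258216.

258216 frames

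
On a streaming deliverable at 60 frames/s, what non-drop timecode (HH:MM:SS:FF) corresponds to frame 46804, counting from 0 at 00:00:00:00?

00:13:00:04

46804 ÷ 60 = 780 full seconds, remainder 4 frames.
780 s = 0 h 13 min 0 s.
Timecode: 00:13:00:04.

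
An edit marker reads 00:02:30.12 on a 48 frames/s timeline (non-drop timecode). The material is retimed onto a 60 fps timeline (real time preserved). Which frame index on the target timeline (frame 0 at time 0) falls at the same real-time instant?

Source frame index: (0×3600 + 2×60 + 30) × 48 + 12 = 7212.
Real time: 7212 / (48) = 601/4 s.
Target frame: (601/4) × (60) = 9015.

frame 9015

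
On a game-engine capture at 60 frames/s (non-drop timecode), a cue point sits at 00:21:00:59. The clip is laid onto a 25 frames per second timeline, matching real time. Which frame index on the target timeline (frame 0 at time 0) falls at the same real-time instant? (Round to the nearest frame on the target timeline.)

frame 31525

Source frame index: (0×3600 + 21×60 + 0) × 60 + 59 = 75659.
Real time: 75659 / (60) = 75659/60 s.
Target frame: (75659/60) × (25) = 378295/12 ≈ 31524.583 → 31525.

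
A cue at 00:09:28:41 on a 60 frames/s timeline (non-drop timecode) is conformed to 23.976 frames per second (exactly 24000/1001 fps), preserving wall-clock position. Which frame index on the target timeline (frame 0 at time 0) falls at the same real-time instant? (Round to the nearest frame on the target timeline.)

frame 13635

Source frame index: (0×3600 + 9×60 + 28) × 60 + 41 = 34121.
Real time: 34121 / (60) = 34121/60 s.
Target frame: (34121/60) × (24000/1001) = 13648400/1001 ≈ 13634.765 → 13635.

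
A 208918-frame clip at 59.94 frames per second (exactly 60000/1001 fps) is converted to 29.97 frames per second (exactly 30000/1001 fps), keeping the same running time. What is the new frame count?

104459 frames

Target frames = source frames × (target rate / source rate) = 208918 × (30000/1001)/(60000/1001) = 208918 × 1/2 = 104459.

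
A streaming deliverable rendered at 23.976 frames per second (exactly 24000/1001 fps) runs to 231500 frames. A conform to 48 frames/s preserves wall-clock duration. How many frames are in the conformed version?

463463 frames

Target frames = source frames × (target rate / source rate) = 231500 × (48)/(24000/1001) = 231500 × 1001/500 = 463463.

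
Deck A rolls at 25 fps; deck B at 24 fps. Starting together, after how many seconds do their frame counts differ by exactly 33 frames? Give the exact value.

33 seconds

The gap grows by |24 − 25| = 1 frame per second.
Time for a 33-frame gap: 33 ÷ (1) = 33 s.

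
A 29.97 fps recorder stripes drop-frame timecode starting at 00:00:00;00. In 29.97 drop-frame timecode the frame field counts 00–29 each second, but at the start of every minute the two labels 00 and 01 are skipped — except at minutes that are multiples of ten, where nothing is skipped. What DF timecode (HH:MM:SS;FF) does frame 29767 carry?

Ten DF minutes hold 17982 frames, so frame 29767 lies in block 1 (frames 17982–35963) with 11785 frames into that block.
The block's first minute is 1800 frames and the rest 1798 each; 11785 frames reaches minute 6, so 1 × 18 + 6 × 2 = 30 labels have been skipped so far.
Adding those back, label number 29767 + 30 = 29797 at 30 labels/s is 993 s + 7 f = 0 h 16 min 33 s frame 7, i.e. 00:16:33;07.

00:16:33;07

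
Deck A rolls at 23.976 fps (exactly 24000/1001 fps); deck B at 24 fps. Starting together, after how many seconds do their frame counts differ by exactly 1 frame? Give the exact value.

The gap grows by |24 − 24000/1001| = 24/1001 frames per second.
Time for a 1-frame gap: 1 ÷ (24/1001) = 1001/24 s.

1001/24 seconds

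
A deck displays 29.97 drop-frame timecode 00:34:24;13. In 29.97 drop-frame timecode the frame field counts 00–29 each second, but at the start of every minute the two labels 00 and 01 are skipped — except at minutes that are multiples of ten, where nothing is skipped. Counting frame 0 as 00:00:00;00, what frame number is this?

61871

As if non-drop at 30 labels/s: (0 × 3600 + 34 × 60 + 24) × 30 + 13 = 61933.
Minute boundaries passed: 34; those not divisible by 10: 34 − 3 = 31; dropped labels = 2 × 31 = 62.
Actual frame index = 61933 − 62 = 61871.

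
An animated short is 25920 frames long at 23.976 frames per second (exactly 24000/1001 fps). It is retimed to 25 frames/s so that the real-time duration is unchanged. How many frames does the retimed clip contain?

27027 frames

Target frames = source frames × (target rate / source rate) = 25920 × (25)/(24000/1001) = 25920 × 1001/960 = 27027.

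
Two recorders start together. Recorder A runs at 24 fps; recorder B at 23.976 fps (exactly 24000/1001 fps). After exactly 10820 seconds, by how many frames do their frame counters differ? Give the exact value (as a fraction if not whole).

A emits 24 × 10820 = 259680 frames; B emits 24000/1001 × 10820 = 259680000/1001.
Difference = 259680/1001 frames (≈ 259.4206); B is behind A.

259680/1001 frames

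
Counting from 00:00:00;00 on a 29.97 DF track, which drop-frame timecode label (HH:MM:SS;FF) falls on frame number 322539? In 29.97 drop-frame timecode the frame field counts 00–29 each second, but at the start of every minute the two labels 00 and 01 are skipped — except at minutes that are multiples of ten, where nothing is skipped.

02:59:22;03

Each 10-minute DF block holds 10 × 60 × 30 − 9 × 2 = 17982 frames. 322539 ÷ 17982 → 17 full blocks, remainder 16845.
Within the partial block the first minute is 1800 frames and each further minute 1798, so 9 further minute boundaries passed. Total skipped labels = 18 × 17 + 2 × 9 = 324.
Non-drop label index = 322539 + 324 = 322863; at 30 labels/s that is 02:59:22:03, i.e. DF 02:59:22;03.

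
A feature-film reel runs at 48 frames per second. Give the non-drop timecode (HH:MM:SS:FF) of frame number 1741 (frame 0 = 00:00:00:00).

00:00:36:13

1741 ÷ 48 = 36 full seconds, remainder 13 frames.
36 s = 0 h 0 min 36 s.
Timecode: 00:00:36:13.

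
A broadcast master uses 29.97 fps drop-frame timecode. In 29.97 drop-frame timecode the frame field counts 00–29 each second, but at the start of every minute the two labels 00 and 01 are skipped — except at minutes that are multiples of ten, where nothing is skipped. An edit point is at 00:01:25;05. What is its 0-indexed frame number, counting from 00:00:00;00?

2553

Complete 10-minute blocks: 0, each 17982 frames → 0.
Remaining 1 whole minute in the current block: 1800 + 0 × 1798 = 1800 frames.
Within the current minute: 25 × 30 + 5 − 2 = 753 (labels ;00/;01 skipped at this minute). Total = 0 + 1800 + 753 = 2553.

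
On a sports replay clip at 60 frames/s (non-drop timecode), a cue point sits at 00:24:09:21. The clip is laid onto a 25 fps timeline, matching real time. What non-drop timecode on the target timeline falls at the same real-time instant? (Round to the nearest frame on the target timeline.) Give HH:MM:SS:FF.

Source frame index: (0×3600 + 24×60 + 9) × 60 + 21 = 86961.
Real time: 86961 / (60) = 28987/20 s.
Target frame: (28987/20) × (25) = 144935/4 ≈ 36233.750 → 36234.
At 25 labels/s: frame 36234 → 00:24:09:09.

00:24:09:09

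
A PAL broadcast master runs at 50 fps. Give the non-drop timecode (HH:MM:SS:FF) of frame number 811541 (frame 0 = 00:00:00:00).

04:30:30:41

811541 ÷ 50 = 16230 full seconds, remainder 41 frames.
16230 s = 4 h 30 min 30 s.
Timecode: 04:30:30:41.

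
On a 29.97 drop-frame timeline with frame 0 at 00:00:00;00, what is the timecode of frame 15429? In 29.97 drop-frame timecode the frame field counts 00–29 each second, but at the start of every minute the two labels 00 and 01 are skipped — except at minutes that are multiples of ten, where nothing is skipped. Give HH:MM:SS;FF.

00:08:34;25

Ten DF minutes hold 17982 frames, so frame 15429 lies in block 0 (frames 0–17981) with 15429 frames into that block.
The block's first minute is 1800 frames and the rest 1798 each; 15429 frames reaches minute 8, so 0 × 18 + 8 × 2 = 16 labels have been skipped so far.
Adding those back, label number 15429 + 16 = 15445 at 30 labels/s is 514 s + 25 f = 0 h 8 min 34 s frame 25, i.e. 00:08:34;25.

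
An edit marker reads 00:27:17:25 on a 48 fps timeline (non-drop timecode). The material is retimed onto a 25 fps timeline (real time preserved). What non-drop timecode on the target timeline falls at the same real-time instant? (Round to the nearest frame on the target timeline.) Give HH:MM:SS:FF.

00:27:17:13

Source frame index: (0×3600 + 27×60 + 17) × 48 + 25 = 78601.
Real time: 78601 / (48) = 78601/48 s.
Target frame: (78601/48) × (25) = 1965025/48 ≈ 40938.021 → 40938.
At 25 labels/s: frame 40938 → 00:27:17:13.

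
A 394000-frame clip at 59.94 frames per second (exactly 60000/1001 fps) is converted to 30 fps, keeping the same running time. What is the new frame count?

197197 frames

Target frames = source frames × (target rate / source rate) = 394000 × (30)/(60000/1001) = 394000 × 1001/2000 = 197197.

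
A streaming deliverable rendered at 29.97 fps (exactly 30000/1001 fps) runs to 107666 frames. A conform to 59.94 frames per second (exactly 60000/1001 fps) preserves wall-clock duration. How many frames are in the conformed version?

Target frames = source frames × (target rate / source rate) = 107666 × (60000/1001)/(30000/1001) = 107666 × 2 = 215332.

215332 frames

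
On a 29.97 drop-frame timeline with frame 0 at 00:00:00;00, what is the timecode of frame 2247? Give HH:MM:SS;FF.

00:01:14;29

Each 10-minute DF block holds 10 × 60 × 30 − 9 × 2 = 17982 frames. 2247 ÷ 17982 → 0 full blocks, remainder 2247.
Within the partial block the first minute is 1800 frames and each further minute 1798, so 1 further minute boundary passed. Total skipped labels = 18 × 0 + 2 × 1 = 2.
Non-drop label index = 2247 + 2 = 2249; at 30 labels/s that is 00:01:14:29, i.e. DF 00:01:14;29.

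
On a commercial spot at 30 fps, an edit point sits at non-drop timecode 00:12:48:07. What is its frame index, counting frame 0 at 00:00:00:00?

23047

Total seconds to the label: (0 × 3600 + 12 × 60 + 48) = 768.
Frame index = 768 × 30 + 7 = 23047.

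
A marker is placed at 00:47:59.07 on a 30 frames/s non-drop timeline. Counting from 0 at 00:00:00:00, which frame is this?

Total seconds to the label: (0 × 3600 + 47 × 60 + 59) = 2879.
Frame index = 2879 × 30 + 7 = 86377.

frame 86377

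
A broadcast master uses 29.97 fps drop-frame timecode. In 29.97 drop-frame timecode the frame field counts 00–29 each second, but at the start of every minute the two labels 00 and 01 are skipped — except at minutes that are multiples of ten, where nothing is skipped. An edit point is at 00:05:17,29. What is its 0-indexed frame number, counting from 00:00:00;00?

9529

As if non-drop at 30 labels/s: (0 × 3600 + 5 × 60 + 17) × 30 + 29 = 9539.
Minute boundaries passed: 5; those not divisible by 10: 5 − 0 = 5; dropped labels = 2 × 5 = 10.
Actual frame index = 9539 − 10 = 9529.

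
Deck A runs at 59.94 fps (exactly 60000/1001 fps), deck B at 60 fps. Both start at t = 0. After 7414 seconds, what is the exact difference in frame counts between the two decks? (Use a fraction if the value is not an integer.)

40440/91 frames

A emits 60000/1001 × 7414 = 40440000/91 frames; B emits 60 × 7414 = 444840.
Difference = 40440/91 frames (≈ 444.3956); B is ahead of A.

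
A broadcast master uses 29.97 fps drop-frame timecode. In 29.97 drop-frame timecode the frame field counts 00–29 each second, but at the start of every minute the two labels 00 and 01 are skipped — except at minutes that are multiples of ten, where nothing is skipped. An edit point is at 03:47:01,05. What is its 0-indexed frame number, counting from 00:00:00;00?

Complete 10-minute blocks: 22, each 17982 frames → 395604.
Remaining 7 whole minutes in the current block: 1800 + 6 × 1798 = 12588 frames.
Within the current minute: 1 × 30 + 5 − 2 = 33 (labels ;00/;01 skipped at this minute). Total = 395604 + 12588 + 33 = 408225.

408225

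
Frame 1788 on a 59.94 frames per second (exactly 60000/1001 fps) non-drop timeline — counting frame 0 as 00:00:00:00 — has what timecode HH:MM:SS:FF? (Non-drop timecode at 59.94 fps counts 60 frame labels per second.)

1788 ÷ 60 = 29 full seconds, remainder 48 frames.
29 s = 0 h 0 min 29 s.
Timecode: 00:00:29:48.

00:00:29:48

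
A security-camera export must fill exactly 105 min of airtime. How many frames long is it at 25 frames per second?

105 min = 6300 s.
Frames = 6300 × 25 = 157500.

157500 frames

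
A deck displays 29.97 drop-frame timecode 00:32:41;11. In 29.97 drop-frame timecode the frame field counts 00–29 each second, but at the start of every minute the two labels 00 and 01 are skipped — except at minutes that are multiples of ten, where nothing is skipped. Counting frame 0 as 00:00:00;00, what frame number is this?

Complete 10-minute blocks: 3, each 17982 frames → 53946.
Remaining 2 whole minutes in the current block: 1800 + 1 × 1798 = 3598 frames.
Within the current minute: 41 × 30 + 11 − 2 = 1239 (labels ;00/;01 skipped at this minute). Total = 53946 + 3598 + 1239 = 58783.

58783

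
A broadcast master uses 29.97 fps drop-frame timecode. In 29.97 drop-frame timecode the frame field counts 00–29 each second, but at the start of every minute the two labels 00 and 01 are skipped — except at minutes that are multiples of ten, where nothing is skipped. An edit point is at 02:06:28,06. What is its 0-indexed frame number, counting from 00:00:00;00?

227418

Complete 10-minute blocks: 12, each 17982 frames → 215784.
Remaining 6 whole minutes in the current block: 1800 + 5 × 1798 = 10790 frames.
Within the current minute: 28 × 30 + 6 − 2 = 844 (labels ;00/;01 skipped at this minute). Total = 215784 + 10790 + 844 = 227418.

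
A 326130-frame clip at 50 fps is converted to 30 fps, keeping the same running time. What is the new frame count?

Frames at target rate = 326130 × (30) / (50) = 195678.

195678 frames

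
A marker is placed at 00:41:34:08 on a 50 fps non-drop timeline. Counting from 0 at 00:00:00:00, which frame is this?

frame 124708

Total seconds to the label: (0 × 3600 + 41 × 60 + 34) = 2494.
Frame index = 2494 × 50 + 8 = 124708.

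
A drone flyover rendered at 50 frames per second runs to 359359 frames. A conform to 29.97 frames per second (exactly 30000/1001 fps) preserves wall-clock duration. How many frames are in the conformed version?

Target frames = source frames × (target rate / source rate) = 359359 × (30000/1001)/(50) = 359359 × 600/1001 = 215400.

215400 frames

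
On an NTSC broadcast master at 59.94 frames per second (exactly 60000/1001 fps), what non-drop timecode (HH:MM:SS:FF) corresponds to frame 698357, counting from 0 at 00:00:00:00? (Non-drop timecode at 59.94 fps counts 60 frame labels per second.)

03:13:59:17

698357 ÷ 60 = 11639 full seconds, remainder 17 frames.
11639 s = 3 h 13 min 59 s.
Timecode: 03:13:59:17.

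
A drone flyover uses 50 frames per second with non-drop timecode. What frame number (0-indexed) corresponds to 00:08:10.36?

frame 24536

Total seconds to the label: (0 × 3600 + 8 × 60 + 10) = 490.
Frame index = 490 × 50 + 36 = 24536.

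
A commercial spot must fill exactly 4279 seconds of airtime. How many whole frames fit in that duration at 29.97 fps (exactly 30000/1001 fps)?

128241 frames

Frames = 4279 × 30000/1001 = 11670000/91 ≈ 128241.7582.
Complete frames: 128241.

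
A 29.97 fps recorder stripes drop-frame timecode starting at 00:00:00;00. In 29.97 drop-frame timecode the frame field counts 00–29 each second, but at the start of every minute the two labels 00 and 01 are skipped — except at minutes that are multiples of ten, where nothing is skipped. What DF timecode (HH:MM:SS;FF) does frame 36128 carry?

Each 10-minute DF block holds 10 × 60 × 30 − 9 × 2 = 17982 frames. 36128 ÷ 17982 → 2 full blocks, remainder 164.
Within the partial block the first minute is 1800 frames and each further minute 1798, so 0 further minute boundaries passed. Total skipped labels = 18 × 2 + 2 × 0 = 36.
Non-drop label index = 36128 + 36 = 36164; at 30 labels/s that is 00:20:05:14, i.e. DF 00:20:05;14.

00:20:05;14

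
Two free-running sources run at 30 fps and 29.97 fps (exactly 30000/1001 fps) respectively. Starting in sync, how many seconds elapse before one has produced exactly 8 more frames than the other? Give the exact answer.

4004/15 seconds

The gap grows by |30000/1001 − 30| = 30/1001 frames per second.
Time for a 8-frame gap: 8 ÷ (30/1001) = 4004/15 s.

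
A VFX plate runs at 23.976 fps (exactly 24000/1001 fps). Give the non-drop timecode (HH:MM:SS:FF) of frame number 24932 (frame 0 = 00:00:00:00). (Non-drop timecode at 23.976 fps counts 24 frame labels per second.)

00:17:18:20

24932 ÷ 24 = 1038 full seconds, remainder 20 frames.
1038 s = 0 h 17 min 18 s.
Timecode: 00:17:18:20.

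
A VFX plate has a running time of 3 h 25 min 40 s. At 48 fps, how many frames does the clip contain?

592320 frames

3 h 25 min 40 s = 12340 s.
Frames = 12340 × 48 = 592320.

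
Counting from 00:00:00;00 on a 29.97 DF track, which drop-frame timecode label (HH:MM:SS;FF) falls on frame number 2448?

00:01:21;20

Ten DF minutes hold 17982 frames, so frame 2448 lies in block 0 (frames 0–17981) with 2448 frames into that block.
The block's first minute is 1800 frames and the rest 1798 each; 2448 frames reaches minute 1, so 0 × 18 + 1 × 2 = 2 labels have been skipped so far.
Adding those back, label number 2448 + 2 = 2450 at 30 labels/s is 81 s + 20 f = 0 h 1 min 21 s frame 20, i.e. 00:01:21;20.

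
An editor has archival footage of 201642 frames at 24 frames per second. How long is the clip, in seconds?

Running time = 201642 / (24) = 8401.75 s.

8401.75 seconds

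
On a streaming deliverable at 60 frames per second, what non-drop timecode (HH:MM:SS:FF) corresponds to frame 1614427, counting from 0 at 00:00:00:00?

1614427 ÷ 60 = 26907 full seconds, remainder 7 frames.
26907 s = 7 h 28 min 27 s.
Timecode: 07:28:27:07.

07:28:27:07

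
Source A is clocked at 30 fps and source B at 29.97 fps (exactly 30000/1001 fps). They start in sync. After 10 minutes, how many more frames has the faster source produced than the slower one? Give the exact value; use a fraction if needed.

10 min = 600 s.
A emits 30 × 600 = 18000 frames; B emits 30000/1001 × 600 = 18000000/1001.
Difference = 18000/1001 frames (≈ 17.9820); B is behind A.

18000/1001 frames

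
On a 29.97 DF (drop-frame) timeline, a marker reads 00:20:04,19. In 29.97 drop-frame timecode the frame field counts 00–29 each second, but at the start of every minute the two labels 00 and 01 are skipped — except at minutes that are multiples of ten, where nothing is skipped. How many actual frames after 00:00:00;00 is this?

36103

As if non-drop at 30 labels/s: (0 × 3600 + 20 × 60 + 4) × 30 + 19 = 36139.
Minute boundaries passed: 20; those not divisible by 10: 20 − 2 = 18; dropped labels = 2 × 18 = 36.
Actual frame index = 36139 − 36 = 36103.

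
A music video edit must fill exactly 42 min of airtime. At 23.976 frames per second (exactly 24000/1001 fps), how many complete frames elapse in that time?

42 min = 2520 s.
Frames = 2520 × 24000/1001 = 8640000/143 ≈ 60419.5804.
Complete frames: 60419.

60419 frames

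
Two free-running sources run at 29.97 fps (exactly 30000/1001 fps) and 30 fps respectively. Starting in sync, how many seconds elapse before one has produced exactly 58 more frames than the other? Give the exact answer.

29029/15 seconds

The gap grows by |30 − 30000/1001| = 30/1001 frames per second.
Time for a 58-frame gap: 58 ÷ (30/1001) = 29029/15 s.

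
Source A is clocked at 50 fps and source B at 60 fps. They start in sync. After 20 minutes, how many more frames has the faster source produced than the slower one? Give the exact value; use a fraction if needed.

20 min = 1200 s.
A emits 50 × 1200 = 60000 frames; B emits 60 × 1200 = 72000.
Difference = 12000 frames; B is ahead of A.

12000 frames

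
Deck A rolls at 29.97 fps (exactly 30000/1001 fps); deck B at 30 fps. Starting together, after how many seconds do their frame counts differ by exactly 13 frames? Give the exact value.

13013/30 seconds

The gap grows by |30 − 30000/1001| = 30/1001 frames per second.
Time for a 13-frame gap: 13 ÷ (30/1001) = 13013/30 s.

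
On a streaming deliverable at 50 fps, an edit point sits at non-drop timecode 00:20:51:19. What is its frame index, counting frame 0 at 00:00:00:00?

62569

Total seconds to the label: (0 × 3600 + 20 × 60 + 51) = 1251.
Frame index = 1251 × 50 + 19 = 62569.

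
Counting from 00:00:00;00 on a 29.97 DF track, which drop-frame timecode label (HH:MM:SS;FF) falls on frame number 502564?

04:39:28;28

Each 10-minute DF block holds 10 × 60 × 30 − 9 × 2 = 17982 frames. 502564 ÷ 17982 → 27 full blocks, remainder 17050.
Within the partial block the first minute is 1800 frames and each further minute 1798, so 9 further minute boundaries passed. Total skipped labels = 18 × 27 + 2 × 9 = 504.
Non-drop label index = 502564 + 504 = 503068; at 30 labels/s that is 04:39:28:28, i.e. DF 04:39:28;28.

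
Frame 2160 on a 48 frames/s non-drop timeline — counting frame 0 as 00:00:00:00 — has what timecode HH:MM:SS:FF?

2160 ÷ 48 = 45 full seconds, remainder 0 frames.
45 s = 0 h 0 min 45 s.
Timecode: 00:00:45:00.

00:00:45:00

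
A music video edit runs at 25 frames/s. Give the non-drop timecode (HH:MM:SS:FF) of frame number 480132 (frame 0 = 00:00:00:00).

05:20:05:07

480132 ÷ 25 = 19205 full seconds, remainder 7 frames.
19205 s = 5 h 20 min 5 s.
Timecode: 05:20:05:07.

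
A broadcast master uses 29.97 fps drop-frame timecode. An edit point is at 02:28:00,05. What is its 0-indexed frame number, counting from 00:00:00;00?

266137

Complete 10-minute blocks: 14, each 17982 frames → 251748.
Remaining 8 whole minutes in the current block: 1800 + 7 × 1798 = 14386 frames.
Within the current minute: 0 × 30 + 5 − 2 = 3 (labels ;00/;01 skipped at this minute). Total = 251748 + 14386 + 3 = 266137.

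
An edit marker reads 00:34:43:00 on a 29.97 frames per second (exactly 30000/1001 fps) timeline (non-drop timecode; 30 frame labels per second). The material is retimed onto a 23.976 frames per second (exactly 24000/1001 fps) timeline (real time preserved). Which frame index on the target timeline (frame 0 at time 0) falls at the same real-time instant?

Source frame index: (0×3600 + 34×60 + 43) × 30 + 0 = 62490.
Real time: 62490 / (30000/1001) = 2085083/1000 s.
Target frame: (2085083/1000) × (24000/1001) = 49992.

frame 49992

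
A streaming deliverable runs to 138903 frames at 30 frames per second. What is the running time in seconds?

Running time = 138903 / (30) = 4630.1 s.

4630.1 seconds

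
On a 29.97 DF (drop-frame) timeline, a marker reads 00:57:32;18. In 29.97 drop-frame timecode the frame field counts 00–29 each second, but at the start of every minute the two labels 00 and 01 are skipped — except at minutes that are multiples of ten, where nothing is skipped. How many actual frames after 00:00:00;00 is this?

As if non-drop at 30 labels/s: (0 × 3600 + 57 × 60 + 32) × 30 + 18 = 103578.
Minute boundaries passed: 57; those not divisible by 10: 57 − 5 = 52; dropped labels = 2 × 52 = 104.
Actual frame index = 103578 − 104 = 103474.

103474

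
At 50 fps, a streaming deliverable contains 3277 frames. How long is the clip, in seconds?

Running time = 3277 / (50) = 65.54 s.

65.54 seconds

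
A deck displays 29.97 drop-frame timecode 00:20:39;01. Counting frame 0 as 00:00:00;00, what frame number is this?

Complete 10-minute blocks: 2, each 17982 frames → 35964.
Remaining 0 whole minutes in the current block: 0 frames.
Within the current minute: 39 × 30 + 1 = 1171. Total = 35964 + 0 + 1171 = 37135.

37135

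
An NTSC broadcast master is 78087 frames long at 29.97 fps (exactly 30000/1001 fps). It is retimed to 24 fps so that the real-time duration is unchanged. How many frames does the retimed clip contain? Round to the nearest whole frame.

62532 frames

Frames at target rate = 78087 × (24) / (30000/1001) = 78165087/1250 ≈ 62532.070.
Nearest whole frame: 62532.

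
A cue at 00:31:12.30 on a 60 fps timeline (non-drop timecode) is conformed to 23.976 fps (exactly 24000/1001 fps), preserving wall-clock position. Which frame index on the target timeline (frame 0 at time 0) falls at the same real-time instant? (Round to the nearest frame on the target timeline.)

Source frame index: (0×3600 + 31×60 + 12) × 60 + 30 = 112350.
Real time: 112350 / (60) = 3745/2 s.
Target frame: (3745/2) × (24000/1001) = 6420000/143 ≈ 44895.105 → 44895.

frame 44895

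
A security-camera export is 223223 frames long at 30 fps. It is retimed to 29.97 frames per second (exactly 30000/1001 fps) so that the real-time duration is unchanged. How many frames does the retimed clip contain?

Target frames = source frames × (target rate / source rate) = 223223 × (30000/1001)/(30) = 223223 × 1000/1001 = 223000.

223000 frames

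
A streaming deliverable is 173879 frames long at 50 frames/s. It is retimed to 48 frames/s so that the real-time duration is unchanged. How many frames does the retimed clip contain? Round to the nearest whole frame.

Frames at target rate = 173879 × (48) / (50) = 4173096/25 ≈ 166923.840.
Nearest whole frame: 166924.

166924 frames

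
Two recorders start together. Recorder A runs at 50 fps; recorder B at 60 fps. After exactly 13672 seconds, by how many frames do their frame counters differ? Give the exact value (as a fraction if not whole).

136720 frames

A emits 50 × 13672 = 683600 frames; B emits 60 × 13672 = 820320.
Difference = 136720 frames; B is ahead of A.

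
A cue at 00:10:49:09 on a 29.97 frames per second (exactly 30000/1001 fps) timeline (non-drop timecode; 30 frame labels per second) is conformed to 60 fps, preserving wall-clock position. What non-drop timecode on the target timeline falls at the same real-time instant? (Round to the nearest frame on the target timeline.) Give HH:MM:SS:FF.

00:10:49:57

Source frame index: (0×3600 + 10×60 + 49) × 30 + 9 = 19479.
Real time: 19479 / (30000/1001) = 6499493/10000 s.
Target frame: (6499493/10000) × (60) = 19498479/500 ≈ 38996.958 → 38997.
At 60 labels/s: frame 38997 → 00:10:49:57.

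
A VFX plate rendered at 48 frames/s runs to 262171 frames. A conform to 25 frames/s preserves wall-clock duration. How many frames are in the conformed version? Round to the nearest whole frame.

136547 frames

Frames at target rate = 262171 × (25) / (48) = 6554275/48 ≈ 136547.396.
Nearest whole frame: 136547.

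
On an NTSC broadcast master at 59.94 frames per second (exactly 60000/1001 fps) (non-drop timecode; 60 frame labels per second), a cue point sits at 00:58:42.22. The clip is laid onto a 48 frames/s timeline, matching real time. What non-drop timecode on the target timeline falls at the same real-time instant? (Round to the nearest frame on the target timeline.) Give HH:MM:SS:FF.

Source frame index: (0×3600 + 58×60 + 42) × 60 + 22 = 211342.
Real time: 211342 / (60000/1001) = 105776671/30000 s.
Target frame: (105776671/30000) × (48) = 105776671/625 ≈ 169242.674 → 169243.
At 48 labels/s: frame 169243 → 00:58:45:43.

00:58:45:43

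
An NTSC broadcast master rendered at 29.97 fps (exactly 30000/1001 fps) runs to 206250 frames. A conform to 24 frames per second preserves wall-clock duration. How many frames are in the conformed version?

Target frames = source frames × (target rate / source rate) = 206250 × (24)/(30000/1001) = 206250 × 1001/1250 = 165165.

165165 frames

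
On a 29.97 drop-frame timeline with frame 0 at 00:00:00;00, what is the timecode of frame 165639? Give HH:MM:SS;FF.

01:32:06;25

Each 10-minute DF block holds 10 × 60 × 30 − 9 × 2 = 17982 frames. 165639 ÷ 17982 → 9 full blocks, remainder 3801.
Within the partial block the first minute is 1800 frames and each further minute 1798, so 2 further minute boundaries passed. Total skipped labels = 18 × 9 + 2 × 2 = 166.
Non-drop label index = 165639 + 166 = 165805; at 30 labels/s that is 01:32:06:25, i.e. DF 01:32:06;25.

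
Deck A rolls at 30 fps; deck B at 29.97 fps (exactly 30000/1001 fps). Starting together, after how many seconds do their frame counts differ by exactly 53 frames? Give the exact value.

53053/30 seconds

The gap grows by |30000/1001 − 30| = 30/1001 frames per second.
Time for a 53-frame gap: 53 ÷ (30/1001) = 53053/30 s.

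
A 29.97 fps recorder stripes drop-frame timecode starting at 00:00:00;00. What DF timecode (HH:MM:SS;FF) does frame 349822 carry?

Each 10-minute DF block holds 10 × 60 × 30 − 9 × 2 = 17982 frames. 349822 ÷ 17982 → 19 full blocks, remainder 8164.
Within the partial block the first minute is 1800 frames and each further minute 1798, so 4 further minute boundaries passed. Total skipped labels = 18 × 19 + 2 × 4 = 350.
Non-drop label index = 349822 + 350 = 350172; at 30 labels/s that is 03:14:32:12, i.e. DF 03:14:32;12.

03:14:32;12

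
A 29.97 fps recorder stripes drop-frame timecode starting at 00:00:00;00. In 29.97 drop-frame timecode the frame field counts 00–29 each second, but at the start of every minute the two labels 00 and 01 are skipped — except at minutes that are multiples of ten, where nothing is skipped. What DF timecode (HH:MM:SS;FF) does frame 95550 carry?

00:53:08;06

Each 10-minute DF block holds 10 × 60 × 30 − 9 × 2 = 17982 frames. 95550 ÷ 17982 → 5 full blocks, remainder 5640.
Within the partial block the first minute is 1800 frames and each further minute 1798, so 3 further minute boundaries passed. Total skipped labels = 18 × 5 + 2 × 3 = 96.
Non-drop label index = 95550 + 96 = 95646; at 30 labels/s that is 00:53:08:06, i.e. DF 00:53:08;06.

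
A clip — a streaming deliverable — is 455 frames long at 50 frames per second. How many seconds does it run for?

9.1 seconds

Running time = 455 / (50) = 9.1 s.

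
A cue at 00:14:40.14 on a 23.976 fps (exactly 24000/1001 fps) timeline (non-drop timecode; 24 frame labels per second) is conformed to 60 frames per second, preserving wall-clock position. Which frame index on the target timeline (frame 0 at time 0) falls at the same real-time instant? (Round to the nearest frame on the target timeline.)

Source frame index: (0×3600 + 14×60 + 40) × 24 + 14 = 21134.
Real time: 21134 / (24000/1001) = 10577567/12000 s.
Target frame: (10577567/12000) × (60) = 10577567/200 ≈ 52887.835 → 52888.

frame 52888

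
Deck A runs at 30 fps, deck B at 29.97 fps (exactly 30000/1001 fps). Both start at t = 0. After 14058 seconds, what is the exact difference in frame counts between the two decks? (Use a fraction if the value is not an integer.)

A emits 30 × 14058 = 421740 frames; B emits 30000/1001 × 14058 = 38340000/91.
Difference = 38340/91 frames (≈ 421.3187); B is behind A.

38340/91 frames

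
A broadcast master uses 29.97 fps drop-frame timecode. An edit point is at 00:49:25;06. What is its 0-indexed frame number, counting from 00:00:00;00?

Complete 10-minute blocks: 4, each 17982 frames → 71928.
Remaining 9 whole minutes in the current block: 1800 + 8 × 1798 = 16184 frames.
Within the current minute: 25 × 30 + 6 − 2 = 754 (labels ;00/;01 skipped at this minute). Total = 71928 + 16184 + 754 = 88866.

88866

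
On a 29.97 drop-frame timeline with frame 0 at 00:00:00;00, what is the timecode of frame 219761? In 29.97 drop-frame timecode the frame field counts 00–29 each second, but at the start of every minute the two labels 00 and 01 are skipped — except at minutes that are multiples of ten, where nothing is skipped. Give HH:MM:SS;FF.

Each 10-minute DF block holds 10 × 60 × 30 − 9 × 2 = 17982 frames. 219761 ÷ 17982 → 12 full blocks, remainder 3977.
Within the partial block the first minute is 1800 frames and each further minute 1798, so 2 further minute boundaries passed. Total skipped labels = 18 × 12 + 2 × 2 = 220.
Non-drop label index = 219761 + 220 = 219981; at 30 labels/s that is 02:02:12:21, i.e. DF 02:02:12;21.

02:02:12;21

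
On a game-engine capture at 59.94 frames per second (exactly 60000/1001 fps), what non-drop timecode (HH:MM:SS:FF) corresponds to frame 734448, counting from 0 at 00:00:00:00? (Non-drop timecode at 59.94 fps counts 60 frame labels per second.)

734448 ÷ 60 = 12240 full seconds, remainder 48 frames.
12240 s = 3 h 24 min 0 s.
Timecode: 03:24:00:48.

03:24:00:48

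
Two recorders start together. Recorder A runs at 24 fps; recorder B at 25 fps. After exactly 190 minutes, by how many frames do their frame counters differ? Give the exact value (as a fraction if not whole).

11400 frames

190 min = 11400 s.
A emits 24 × 11400 = 273600 frames; B emits 25 × 11400 = 285000.
Difference = 11400 frames; B is ahead of A.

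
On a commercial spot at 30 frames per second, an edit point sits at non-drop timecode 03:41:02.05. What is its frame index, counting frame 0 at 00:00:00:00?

Total seconds to the label: (3 × 3600 + 41 × 60 + 2) = 13262.
Frame index = 13262 × 30 + 5 = 397865.

frame 397865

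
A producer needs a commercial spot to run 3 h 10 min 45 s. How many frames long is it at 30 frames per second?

3 h 10 min 45 s = 11445 s.
Frames = 11445 × 30 = 343350.

343350 frames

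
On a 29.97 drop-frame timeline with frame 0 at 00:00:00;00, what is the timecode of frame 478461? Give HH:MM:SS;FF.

Ten DF minutes hold 17982 frames, so frame 478461 lies in block 26 (frames 467532–485513) with 10929 frames into that block.
The block's first minute is 1800 frames and the rest 1798 each; 10929 frames reaches minute 6, so 26 × 18 + 6 × 2 = 480 labels have been skipped so far.
Adding those back, label number 478461 + 480 = 478941 at 30 labels/s is 15964 s + 21 f = 4 h 26 min 4 s frame 21, i.e. 04:26:04;21.

04:26:04;21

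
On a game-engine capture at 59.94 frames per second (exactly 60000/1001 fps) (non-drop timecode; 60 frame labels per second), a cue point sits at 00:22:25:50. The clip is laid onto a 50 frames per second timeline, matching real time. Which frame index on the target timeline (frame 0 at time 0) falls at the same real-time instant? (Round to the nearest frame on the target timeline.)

Source frame index: (0×3600 + 22×60 + 25) × 60 + 50 = 80750.
Real time: 80750 / (60000/1001) = 323323/240 s.
Target frame: (323323/240) × (50) = 1616615/24 ≈ 67358.958 → 67359.

frame 67359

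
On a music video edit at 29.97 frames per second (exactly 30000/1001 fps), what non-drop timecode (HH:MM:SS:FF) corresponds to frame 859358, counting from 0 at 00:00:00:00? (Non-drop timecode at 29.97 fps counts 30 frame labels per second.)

07:57:25:08

859358 ÷ 30 = 28645 full seconds, remainder 8 frames.
28645 s = 7 h 57 min 25 s.
Timecode: 07:57:25:08.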